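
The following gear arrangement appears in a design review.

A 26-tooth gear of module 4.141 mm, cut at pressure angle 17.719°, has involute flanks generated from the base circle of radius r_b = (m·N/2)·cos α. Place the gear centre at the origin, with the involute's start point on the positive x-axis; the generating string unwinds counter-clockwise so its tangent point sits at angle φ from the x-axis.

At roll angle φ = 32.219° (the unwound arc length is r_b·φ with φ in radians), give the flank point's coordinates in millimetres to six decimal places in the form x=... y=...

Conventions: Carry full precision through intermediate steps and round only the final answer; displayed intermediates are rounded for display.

recognized (one wheel, involute flank): single-mesh tooth geometry, m = 4.141, N = 26
pitch radius r_p = m·N/2 = 4.141·26/2 = 53.833000
base radius r_b = r_p·cos α = 53.833000·cos 17.719° = 51.279195
roll angle φ = 32.219° = 0.56232763 rad
x = r_b·(cos φ + φ·sin φ) = 58.756996
y = r_b·(sin φ − φ·cos φ) = 2.944372

x=58.756996 y=2.944372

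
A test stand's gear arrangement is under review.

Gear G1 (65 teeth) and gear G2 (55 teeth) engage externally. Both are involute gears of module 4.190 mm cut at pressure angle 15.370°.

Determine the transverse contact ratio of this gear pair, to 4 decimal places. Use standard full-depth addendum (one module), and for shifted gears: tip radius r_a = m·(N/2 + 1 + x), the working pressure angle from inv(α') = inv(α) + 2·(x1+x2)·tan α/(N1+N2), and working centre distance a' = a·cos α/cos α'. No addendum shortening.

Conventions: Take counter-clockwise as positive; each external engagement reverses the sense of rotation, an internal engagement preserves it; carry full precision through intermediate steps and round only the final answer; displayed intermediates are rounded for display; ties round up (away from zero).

2.1075

topology: single-mesh involute geometry — m = 4.190, 65T/55T pair
base radii: r_b1 = 131.304608, r_b2 = 111.103899
tip radii: r_a1 = 140.365000, r_a2 = 119.415000
no profile shift: α' = α, a' = a
action lengths: √(r_a1²−r_b1²) = 49.612832, √(r_a2²−r_b2²) = 43.770604
base pitch p_b = π·m·cos α = 12.692480
CR = (49.612832 + 43.770604 − 251.400000·sin 15.37000°)/12.692480 = 2.107511
contact ratio ≈ 2.1075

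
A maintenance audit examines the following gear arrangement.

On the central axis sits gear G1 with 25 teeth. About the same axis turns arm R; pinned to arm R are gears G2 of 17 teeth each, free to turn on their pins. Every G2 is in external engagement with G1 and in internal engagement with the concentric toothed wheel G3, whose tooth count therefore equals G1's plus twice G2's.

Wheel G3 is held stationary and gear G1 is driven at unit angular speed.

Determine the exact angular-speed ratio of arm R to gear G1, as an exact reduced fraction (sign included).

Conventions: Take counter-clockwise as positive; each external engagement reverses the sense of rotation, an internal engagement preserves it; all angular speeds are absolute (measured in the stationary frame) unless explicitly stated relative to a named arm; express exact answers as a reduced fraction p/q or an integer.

25/84

planetary set (25T centre, 17T on arm, 59T internal) — Willis relation
ring teeth: 25 + 2·17 = 59
25(ω_sun−ω_arm) = −59(ω_ring−ω_arm),  ω_ring = 0, ω_sun = 1
25(1−ω_arm) = −59(0−ω_arm)  ⇒  84·ω_arm = 25  ⇒  ω_arm = 25/84
ω_out/ω_in = 25/84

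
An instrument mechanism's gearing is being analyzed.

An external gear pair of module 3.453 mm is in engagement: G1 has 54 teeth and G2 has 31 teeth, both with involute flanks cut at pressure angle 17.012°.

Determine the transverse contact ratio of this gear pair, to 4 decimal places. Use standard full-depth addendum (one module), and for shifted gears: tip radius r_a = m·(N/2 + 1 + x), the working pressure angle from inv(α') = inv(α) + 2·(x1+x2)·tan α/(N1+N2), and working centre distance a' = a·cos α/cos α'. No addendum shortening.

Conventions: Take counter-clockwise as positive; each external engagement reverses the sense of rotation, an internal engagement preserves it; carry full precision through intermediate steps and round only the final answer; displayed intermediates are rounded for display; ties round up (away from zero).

class = single-mesh tooth geometry [involute pair 54T × 31T, m = 3.453]
base radii: r_b1 = 89.151538, r_b2 = 51.179587
tip radii: r_a1 = 96.684000, r_a2 = 56.974500
no profile shift: α' = α, a' = a
action lengths: √(r_a1²−r_b1²) = 37.413890, √(r_a2²−r_b2²) = 25.034847
base pitch p_b = π·m·cos α = 10.373252
CR = (37.413890 + 25.034847 − 146.752500·sin 17.01200°)/10.373252 = 1.881094
contact ratio ≈ 1.8811

1.8811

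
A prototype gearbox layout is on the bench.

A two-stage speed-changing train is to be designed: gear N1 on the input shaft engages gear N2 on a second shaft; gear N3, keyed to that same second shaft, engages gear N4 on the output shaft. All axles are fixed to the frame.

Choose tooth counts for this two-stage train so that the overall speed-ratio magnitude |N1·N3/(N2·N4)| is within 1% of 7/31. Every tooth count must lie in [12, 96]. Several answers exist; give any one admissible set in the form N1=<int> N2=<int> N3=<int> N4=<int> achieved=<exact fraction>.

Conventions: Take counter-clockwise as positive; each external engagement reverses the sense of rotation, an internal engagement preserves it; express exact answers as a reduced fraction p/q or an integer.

topology: fixed-axis compound train — 2 stages, target 7/31
target = 7/31 in lowest terms: an exact hit needs N1·N3 = k·7 and N2·N4 = k·31 for one integer k, every count in [12, 96]; additionally prefer no 1:1 stage (N1 ≠ N2, N3 ≠ N4)
k = 1…23: no 1:1-free in-range split of k·7 and k·31 into factor pairs; take k = 24
k = 24: N1·N3 = 168 = 12·14, N2·N4 = 744 = 62·12
achieved = 12·14/(62·12) = 7/31; |achieved − target| = 0 ≤ 7/3100 ✓

N1=12 N2=62 N3=14 N4=12 achieved=7/31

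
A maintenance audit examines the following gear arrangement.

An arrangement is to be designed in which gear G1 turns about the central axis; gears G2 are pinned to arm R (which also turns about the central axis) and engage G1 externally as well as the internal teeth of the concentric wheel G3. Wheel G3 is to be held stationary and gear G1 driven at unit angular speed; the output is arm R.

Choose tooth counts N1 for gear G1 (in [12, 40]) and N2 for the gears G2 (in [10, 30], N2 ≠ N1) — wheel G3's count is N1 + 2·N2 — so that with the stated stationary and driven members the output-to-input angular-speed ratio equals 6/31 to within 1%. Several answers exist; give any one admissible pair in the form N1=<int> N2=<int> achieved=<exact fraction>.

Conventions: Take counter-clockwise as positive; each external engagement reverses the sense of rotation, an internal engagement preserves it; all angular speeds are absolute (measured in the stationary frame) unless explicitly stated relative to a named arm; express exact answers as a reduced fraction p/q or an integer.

N1=12 N2=19 achieved=6/31

design class (target 6/31): planetary set
Willis with ω_ring = 0: ω_arm/ω_sun = N1/(N1+N3); set equal to 6/31  ⇒  N3/N1 = 1/(6/31) − 1 = 25/6
N3 = N1 + 2·N2  ⇒  N2/N1 = (N3/N1 − 1)/2 = (25/6 − 1)/2 = 19/12
smallest multiple with N1 ≥ 12 and N2 ≥ 10: k = 1  ⇒  N1 = 1·12 = 12, N2 = 1·19 = 19 (N1 ≤ 40, N2 ≤ 30, N2 ≠ N1 ✓), N3 = 12 + 2·19 = 50
check: N1/(N1+N3) with N1 = 12, N3 = 50 gives 6/31; |achieved − target| = 0 ≤ 3/1550 ✓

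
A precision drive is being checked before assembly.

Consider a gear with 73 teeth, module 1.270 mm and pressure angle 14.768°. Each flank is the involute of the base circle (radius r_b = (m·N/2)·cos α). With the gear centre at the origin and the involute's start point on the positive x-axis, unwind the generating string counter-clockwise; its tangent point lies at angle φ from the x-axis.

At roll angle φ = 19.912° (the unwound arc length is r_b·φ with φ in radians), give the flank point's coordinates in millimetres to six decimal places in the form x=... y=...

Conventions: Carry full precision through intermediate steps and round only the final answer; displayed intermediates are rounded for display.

x=47.449358 y=0.619596

single-mesh involute tooth geometry (73T wheel at module 1.270)
pitch radius r_p = m·N/2 = 1.270·73/2 = 46.355000
base radius r_b = r_p·cos α = 46.355000·cos 14.768° = 44.823705
roll angle φ = 19.912° = 0.34752996 rad
x = r_b·(cos φ + φ·sin φ) = 47.449358
y = r_b·(sin φ − φ·cos φ) = 0.619596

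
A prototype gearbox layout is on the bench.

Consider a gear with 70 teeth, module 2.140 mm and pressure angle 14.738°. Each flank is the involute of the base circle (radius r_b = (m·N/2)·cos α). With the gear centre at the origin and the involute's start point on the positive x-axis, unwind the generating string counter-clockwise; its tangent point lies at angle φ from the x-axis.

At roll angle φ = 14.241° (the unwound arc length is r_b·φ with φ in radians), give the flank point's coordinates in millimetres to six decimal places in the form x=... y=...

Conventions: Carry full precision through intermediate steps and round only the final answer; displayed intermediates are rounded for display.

x=74.638772 y=0.368468

single-mesh involute tooth geometry (70T wheel at module 2.140)
pitch radius r_p = m·N/2 = 2.140·70/2 = 74.900000
base radius r_b = r_p·cos α = 74.900000·cos 14.738° = 72.435733
roll angle φ = 14.241° = 0.24855234 rad
x = r_b·(cos φ + φ·sin φ) = 74.638772
y = r_b·(sin φ − φ·cos φ) = 0.368468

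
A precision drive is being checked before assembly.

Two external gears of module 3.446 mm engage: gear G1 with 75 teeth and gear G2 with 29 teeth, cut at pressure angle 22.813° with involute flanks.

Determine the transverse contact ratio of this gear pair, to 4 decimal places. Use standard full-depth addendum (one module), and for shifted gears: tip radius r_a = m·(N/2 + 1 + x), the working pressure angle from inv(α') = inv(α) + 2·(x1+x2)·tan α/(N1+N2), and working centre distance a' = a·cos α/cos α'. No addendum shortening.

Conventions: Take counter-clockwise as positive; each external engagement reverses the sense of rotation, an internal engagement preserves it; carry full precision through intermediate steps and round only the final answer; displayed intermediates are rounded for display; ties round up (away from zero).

1.6024

class = single-mesh tooth geometry [involute pair 75T × 29T, m = 3.446]
base radii: r_b1 = 119.116401, r_b2 = 46.058342
tip radii: r_a1 = 132.671000, r_a2 = 53.413000
no profile shift: α' = α, a' = a
action lengths: √(r_a1²−r_b1²) = 58.419837, √(r_a2²−r_b2²) = 27.047694
base pitch p_b = π·m·cos α = 9.979072
CR = (58.419837 + 27.047694 − 179.192000·sin 22.81300°)/9.979072 = 1.602389
contact ratio ≈ 1.6024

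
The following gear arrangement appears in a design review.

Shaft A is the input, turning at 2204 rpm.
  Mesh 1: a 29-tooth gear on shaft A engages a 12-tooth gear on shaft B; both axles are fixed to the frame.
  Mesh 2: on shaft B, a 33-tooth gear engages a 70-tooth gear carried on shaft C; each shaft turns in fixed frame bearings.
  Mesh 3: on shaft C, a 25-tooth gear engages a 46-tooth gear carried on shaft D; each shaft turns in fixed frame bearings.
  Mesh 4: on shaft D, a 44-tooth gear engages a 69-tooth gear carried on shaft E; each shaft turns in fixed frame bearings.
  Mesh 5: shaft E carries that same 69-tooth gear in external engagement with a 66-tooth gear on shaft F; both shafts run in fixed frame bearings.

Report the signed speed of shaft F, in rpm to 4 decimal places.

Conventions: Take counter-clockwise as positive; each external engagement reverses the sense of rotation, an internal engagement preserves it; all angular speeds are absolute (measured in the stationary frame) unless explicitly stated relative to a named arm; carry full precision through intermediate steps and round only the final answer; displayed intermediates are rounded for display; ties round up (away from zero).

class = fixed-axis compound train [5 meshes; 5 ratios multiply, 5 sense flips]
mesh 1 [29T→12T]: ω = 2204.0000×29/12 = 5326.3333 rpm, sense flips to −
mesh 2 [33T→70T]: ω = 5326.3333×33/70 = 2510.9857 rpm, sense flips to +
mesh 3 [25T→46T]: ω = 2510.9857×25/46 = 1364.6661 rpm, sense flips to −
mesh 4 [44T→69T]: ω = 1364.6661×44/69 = 870.2219 rpm, sense flips to +
mesh 5 [69T→66T]: ω = 870.2219×69/66 = 909.7774 rpm, sense flips to −
signed output speed = -909.7774 rpm

-909.7774 rpm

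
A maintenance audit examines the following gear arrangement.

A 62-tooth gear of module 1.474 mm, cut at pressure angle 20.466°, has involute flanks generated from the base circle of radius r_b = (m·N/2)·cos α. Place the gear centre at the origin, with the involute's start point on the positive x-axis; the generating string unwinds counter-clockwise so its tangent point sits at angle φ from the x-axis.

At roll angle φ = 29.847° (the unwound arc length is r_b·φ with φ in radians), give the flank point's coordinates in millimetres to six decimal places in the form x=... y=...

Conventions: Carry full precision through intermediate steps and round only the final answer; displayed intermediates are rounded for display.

class = single-mesh tooth geometry [base-circle involute, m = 1.474, 62T]
pitch radius r_p = m·N/2 = 1.474·62/2 = 45.694000
base radius r_b = r_p·cos α = 45.694000·cos 20.466° = 42.809787
roll angle φ = 29.847° = 0.52092842 rad
x = r_b·(cos φ + φ·sin φ) = 48.230195
y = r_b·(sin φ − φ·cos φ) = 1.963020

x=48.230195 y=1.963020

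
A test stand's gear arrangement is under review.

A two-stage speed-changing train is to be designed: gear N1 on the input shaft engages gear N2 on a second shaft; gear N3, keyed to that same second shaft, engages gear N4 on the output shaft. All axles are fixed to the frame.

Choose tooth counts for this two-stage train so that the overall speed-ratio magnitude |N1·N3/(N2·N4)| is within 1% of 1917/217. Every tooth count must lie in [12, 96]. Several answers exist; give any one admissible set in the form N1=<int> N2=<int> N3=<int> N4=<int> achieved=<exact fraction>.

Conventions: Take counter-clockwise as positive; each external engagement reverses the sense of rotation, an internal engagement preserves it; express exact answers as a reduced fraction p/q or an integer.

N1=54 N2=14 N3=71 N4=31 achieved=1917/217

topology: fixed-axis compound train — 2 stages, target 1917/217
target = 1917/217 in lowest terms: an exact hit needs N1·N3 = k·1917 and N2·N4 = k·217 for one integer k, every count in [12, 96]; additionally prefer no 1:1 stage (N1 ≠ N2, N3 ≠ N4)
k = 1: no 1:1-free in-range split of k·1917 and k·217 into factor pairs; take k = 2
k = 2: N1·N3 = 3834 = 54·71, N2·N4 = 434 = 14·31
achieved = 54·71/(14·31) = 1917/217; |achieved − target| = 0 ≤ 1917/21700 ✓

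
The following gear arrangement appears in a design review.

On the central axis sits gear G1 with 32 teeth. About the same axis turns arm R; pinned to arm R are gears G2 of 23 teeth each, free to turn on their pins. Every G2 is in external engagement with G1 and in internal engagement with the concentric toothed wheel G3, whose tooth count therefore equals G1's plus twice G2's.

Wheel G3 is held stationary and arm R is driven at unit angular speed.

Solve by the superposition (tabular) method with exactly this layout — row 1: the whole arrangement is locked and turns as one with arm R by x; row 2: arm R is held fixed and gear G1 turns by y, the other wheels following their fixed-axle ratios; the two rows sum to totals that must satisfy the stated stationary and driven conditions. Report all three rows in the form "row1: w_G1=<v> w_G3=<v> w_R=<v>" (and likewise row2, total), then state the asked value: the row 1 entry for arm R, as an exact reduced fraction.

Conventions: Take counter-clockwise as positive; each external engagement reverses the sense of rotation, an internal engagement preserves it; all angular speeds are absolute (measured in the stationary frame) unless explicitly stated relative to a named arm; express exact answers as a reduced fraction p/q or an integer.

class = planetary set [G3 = 32+2·23 = 78; Willis about the carrier]
row 1 (train locked, turned with arm): all members turn x
superposition row 2 [arm held]: sun y, ring −(32/78)·y, arm 0
boundary: total ω_ring = x − (32/78)·y = 0 and total ω_arm = x = 1  ⇒  y = 39/16, x = 1
row 2 ring = −(32/78)·39/16 = -1
totals (row 1 + row 2): sun 1 + 39/16 = 55/16, ring 1 + (-1) = 0, arm 1 + 0 = 1
asked cell (row1, arm) = 1

row1: w_G1=1 w_G3=1 w_R=1
row2: w_G1=39/16 w_G3=-1 w_R=0
total: w_G1=55/16 w_G3=0 w_R=1
asked value: 1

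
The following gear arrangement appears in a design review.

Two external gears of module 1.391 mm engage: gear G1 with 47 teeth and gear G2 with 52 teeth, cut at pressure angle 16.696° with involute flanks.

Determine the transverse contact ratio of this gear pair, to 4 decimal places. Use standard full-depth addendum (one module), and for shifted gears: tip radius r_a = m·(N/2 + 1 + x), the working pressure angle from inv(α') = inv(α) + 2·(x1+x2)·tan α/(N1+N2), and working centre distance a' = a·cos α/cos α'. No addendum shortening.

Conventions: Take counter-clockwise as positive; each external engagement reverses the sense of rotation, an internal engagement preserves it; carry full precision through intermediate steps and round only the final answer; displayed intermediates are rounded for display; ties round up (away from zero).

topology: single-mesh involute geometry — m = 1.391, 47T/52T pair
base radii: r_b1 = 31.310436, r_b2 = 34.641334
tip radii: r_a1 = 34.079500, r_a2 = 37.557000
no profile shift: α' = α, a' = a
action lengths: √(r_a1²−r_b1²) = 13.456184, √(r_a2²−r_b2²) = 14.508833
base pitch p_b = π·m·cos α = 4.185729
CR = (13.456184 + 14.508833 − 68.854500·sin 16.69600°)/4.185729 = 1.955109
contact ratio ≈ 1.9551

1.9551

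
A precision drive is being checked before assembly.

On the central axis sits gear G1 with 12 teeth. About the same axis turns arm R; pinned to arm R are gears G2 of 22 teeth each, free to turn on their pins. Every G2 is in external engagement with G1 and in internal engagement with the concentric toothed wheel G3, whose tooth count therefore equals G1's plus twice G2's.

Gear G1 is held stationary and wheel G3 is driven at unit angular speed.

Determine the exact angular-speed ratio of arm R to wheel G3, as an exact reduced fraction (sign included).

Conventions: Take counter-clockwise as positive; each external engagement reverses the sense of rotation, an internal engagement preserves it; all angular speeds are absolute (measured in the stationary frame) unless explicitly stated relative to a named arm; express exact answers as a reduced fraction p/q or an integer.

planetary set (12T centre, 22T on arm, 56T internal) — Willis relation
ring teeth: 12 + 2·22 = 56
12(ω_sun−ω_arm) = −56(ω_ring−ω_arm),  ω_sun = 0, ω_ring = 1
12(0−ω_arm) = −56(1−ω_arm)  ⇒  68·ω_arm = 56  ⇒  ω_arm = 14/17
ω_out/ω_in = 14/17

14/17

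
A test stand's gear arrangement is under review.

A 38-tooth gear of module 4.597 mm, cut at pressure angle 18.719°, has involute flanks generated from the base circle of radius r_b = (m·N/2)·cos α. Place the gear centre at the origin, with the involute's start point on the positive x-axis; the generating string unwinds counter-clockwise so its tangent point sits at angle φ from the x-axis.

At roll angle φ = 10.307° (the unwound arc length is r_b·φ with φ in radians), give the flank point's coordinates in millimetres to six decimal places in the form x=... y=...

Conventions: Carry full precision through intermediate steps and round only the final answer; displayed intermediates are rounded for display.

recognized (one wheel, involute flank): single-mesh tooth geometry, m = 4.597, N = 38
pitch radius r_p = m·N/2 = 4.597·38/2 = 87.343000
base radius r_b = r_p·cos α = 87.343000·cos 18.719° = 82.722896
roll angle φ = 10.307° = 0.17989109 rad
x = r_b·(cos φ + φ·sin φ) = 84.050577
y = r_b·(sin φ − φ·cos φ) = 0.160003

x=84.050577 y=0.160003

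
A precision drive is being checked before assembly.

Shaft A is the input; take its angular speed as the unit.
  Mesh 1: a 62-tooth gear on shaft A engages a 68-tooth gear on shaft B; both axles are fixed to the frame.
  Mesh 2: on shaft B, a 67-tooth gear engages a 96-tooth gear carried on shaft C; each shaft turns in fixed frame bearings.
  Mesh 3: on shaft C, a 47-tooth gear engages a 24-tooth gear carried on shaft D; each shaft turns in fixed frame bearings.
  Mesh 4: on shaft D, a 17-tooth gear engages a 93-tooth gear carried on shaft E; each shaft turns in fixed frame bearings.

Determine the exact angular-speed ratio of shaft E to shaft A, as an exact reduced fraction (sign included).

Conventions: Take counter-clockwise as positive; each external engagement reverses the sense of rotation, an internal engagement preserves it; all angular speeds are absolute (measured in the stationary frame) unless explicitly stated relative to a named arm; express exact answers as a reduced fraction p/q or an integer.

class = fixed-axis compound train [4 meshes; 4 ratios multiply, 4 sense flips]
mesh 1 [62T→68T]: running ratio 31/34, sense −
mesh 2 [67T→96T]: running ratio 2077/3264, sense +
mesh 3 [47T→24T]: running ratio 97619/78336, sense −
mesh 4 [17T→93T]: running ratio 3149/13824, sense +
ω_out/ω_in = 3149/13824

3149/13824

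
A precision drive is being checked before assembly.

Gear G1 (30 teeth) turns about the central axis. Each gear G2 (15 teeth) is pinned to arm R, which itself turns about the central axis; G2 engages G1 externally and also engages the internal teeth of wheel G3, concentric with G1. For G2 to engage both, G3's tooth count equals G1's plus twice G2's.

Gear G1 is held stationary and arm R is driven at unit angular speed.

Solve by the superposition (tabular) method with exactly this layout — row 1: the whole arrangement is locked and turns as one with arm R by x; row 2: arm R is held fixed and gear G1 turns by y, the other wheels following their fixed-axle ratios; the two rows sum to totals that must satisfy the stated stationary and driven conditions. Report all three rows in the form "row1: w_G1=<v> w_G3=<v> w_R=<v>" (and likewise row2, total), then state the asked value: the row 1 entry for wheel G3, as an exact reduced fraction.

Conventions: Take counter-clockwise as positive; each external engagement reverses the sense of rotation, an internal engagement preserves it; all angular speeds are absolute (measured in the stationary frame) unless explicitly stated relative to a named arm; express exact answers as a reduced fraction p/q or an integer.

class = planetary set [G3 = 30+2·15 = 60; Willis about the carrier]
superposition row 1 [locked train]: every member turns x
row 2 — arm fixed, fixed-axis ratios: sun y, ring −(30/60)·y, arm 0
boundary: total ω_sun = x + y = 0 and total ω_arm = x = 1  ⇒  y = -1, x = 1
row 2 ring = −(30/60)·(-1) = 1/2
totals (row 1 + row 2): sun 1 + (-1) = 0, ring 1 + 1/2 = 3/2, arm 1 + 0 = 1
asked cell (row1, ring) = 1

row1: w_G1=1 w_G3=1 w_R=1
row2: w_G1=-1 w_G3=1/2 w_R=0
total: w_G1=0 w_G3=3/2 w_R=1
asked value: 1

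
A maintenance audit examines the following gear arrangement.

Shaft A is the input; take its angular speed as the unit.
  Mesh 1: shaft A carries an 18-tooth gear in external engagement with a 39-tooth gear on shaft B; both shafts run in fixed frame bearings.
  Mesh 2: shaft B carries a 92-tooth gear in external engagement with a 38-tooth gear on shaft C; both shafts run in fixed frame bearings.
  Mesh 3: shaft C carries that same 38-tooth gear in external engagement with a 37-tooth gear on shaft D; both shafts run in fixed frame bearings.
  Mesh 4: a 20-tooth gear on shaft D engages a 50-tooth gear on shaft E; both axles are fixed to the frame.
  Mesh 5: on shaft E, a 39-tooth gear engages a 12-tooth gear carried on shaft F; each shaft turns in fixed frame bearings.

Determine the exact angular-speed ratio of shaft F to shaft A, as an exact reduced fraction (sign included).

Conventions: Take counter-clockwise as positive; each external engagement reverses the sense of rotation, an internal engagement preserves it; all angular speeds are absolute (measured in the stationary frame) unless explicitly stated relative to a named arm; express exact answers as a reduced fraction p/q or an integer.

class = fixed-axis compound train [5 meshes; 5 ratios multiply, 5 sense flips]
mesh 1 [18T→39T]: running ratio 6/13, sense −
mesh 2 [92T→38T]: running ratio 276/247, sense +
mesh 3 [38T→37T]: running ratio 552/481, sense −
mesh 4 [20T→50T]: running ratio 1104/2405, sense +
mesh 5 [39T→12T]: running ratio 276/185, sense −
ω_out/ω_in = -276/185

-276/185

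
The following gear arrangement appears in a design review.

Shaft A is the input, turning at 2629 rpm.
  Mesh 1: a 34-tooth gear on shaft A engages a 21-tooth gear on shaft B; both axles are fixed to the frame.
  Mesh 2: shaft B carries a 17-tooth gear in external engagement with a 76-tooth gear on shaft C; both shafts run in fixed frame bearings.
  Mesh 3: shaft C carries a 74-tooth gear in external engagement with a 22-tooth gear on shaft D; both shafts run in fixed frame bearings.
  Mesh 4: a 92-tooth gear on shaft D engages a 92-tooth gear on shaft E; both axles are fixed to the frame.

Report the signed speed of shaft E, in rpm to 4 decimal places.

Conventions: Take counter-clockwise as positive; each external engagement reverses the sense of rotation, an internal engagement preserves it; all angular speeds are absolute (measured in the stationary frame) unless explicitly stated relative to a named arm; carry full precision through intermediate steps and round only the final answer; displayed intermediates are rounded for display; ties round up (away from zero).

class = fixed-axis compound train [4 meshes; 4 ratios multiply, 4 sense flips]
mesh 1 [34T→21T]: ω = 2629.0000×34/21 = 4256.4762 rpm, sense flips to −
mesh 2 [17T→76T]: ω = 4256.4762×17/76 = 952.1065 rpm, sense flips to +
mesh 3 [74T→22T]: ω = 952.1065×74/22 = 3202.5401 rpm, sense flips to −
mesh 4 [92T→92T]: ω = 3202.5401×92/92 = 3202.5401 rpm, sense flips to +
signed output speed = +3202.5401 rpm

+3202.5401 rpm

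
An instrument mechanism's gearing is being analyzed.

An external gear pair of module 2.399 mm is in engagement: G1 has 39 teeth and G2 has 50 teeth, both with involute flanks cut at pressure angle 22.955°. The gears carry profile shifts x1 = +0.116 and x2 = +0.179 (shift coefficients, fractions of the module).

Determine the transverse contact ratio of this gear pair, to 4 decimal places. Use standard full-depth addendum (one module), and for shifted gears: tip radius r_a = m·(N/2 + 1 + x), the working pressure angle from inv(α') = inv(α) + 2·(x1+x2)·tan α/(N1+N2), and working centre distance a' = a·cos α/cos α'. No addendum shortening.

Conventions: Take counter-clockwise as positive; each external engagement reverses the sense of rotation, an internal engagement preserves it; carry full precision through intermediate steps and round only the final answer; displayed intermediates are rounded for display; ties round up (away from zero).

single-mesh involute tooth geometry (39T engaging 50T at module 2.399)
base radii: r_b1 = 43.076020, r_b2 = 55.225667
tip radii: r_a1 = 49.457784, r_a2 = 62.803421
inv(α') = inv(22.955°) + 2·(+0.116+0.179)·tan α/(39+50) = 0.02571568  ⇒  α' = 23.81515°
a' = a·cos α / cos α' = 106.7555·cos 22.955°/cos 23.81515° = 107.450811
action lengths: √(r_a1²−r_b1²) = 24.300800, √(r_a2²−r_b2²) = 29.906445
base pitch p_b = π·m·cos α = 6.939862
CR = (24.300800 + 29.906445 − 107.450811·sin 23.81515°)/6.939862 = 1.559105
contact ratio ≈ 1.5591

1.5591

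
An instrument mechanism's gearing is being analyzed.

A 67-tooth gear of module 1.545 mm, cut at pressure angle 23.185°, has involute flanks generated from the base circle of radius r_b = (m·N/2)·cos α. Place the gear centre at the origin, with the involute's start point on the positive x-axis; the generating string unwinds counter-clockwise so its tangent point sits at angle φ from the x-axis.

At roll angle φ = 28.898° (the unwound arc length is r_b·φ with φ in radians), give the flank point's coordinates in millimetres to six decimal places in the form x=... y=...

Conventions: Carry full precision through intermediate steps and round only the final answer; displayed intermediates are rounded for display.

class = single-mesh tooth geometry [base-circle involute, m = 1.545, 67T]
pitch radius r_p = m·N/2 = 1.545·67/2 = 51.757500
base radius r_b = r_p·cos α = 51.757500·cos 23.185° = 47.577484
roll angle φ = 28.898° = 0.50436525 rad
x = r_b·(cos φ + φ·sin φ) = 53.249520
y = r_b·(sin φ − φ·cos φ) = 1.983478

x=53.249520 y=1.983478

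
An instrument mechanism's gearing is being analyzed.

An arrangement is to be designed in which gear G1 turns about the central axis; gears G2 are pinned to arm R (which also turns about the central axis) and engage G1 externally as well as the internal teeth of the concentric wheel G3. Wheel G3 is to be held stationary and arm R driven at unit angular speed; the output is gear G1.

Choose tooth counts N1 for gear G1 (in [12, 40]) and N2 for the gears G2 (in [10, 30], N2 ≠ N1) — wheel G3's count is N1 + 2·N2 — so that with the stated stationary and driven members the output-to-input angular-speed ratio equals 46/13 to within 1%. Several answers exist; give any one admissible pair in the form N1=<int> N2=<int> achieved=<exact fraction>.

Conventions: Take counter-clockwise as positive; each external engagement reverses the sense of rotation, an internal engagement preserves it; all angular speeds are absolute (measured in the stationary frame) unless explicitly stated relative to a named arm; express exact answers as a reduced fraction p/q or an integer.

design class (target 46/13): planetary set
Willis with ω_ring = 0: ω_sun/ω_arm = (N1+N3)/N1; set equal to 46/13  ⇒  N3/N1 = 46/13 − 1 = 33/13
N3 = N1 + 2·N2  ⇒  N2/N1 = (N3/N1 − 1)/2 = (33/13 − 1)/2 = 10/13
smallest multiple with N1 ≥ 12 and N2 ≥ 10: k = 1  ⇒  N1 = 1·13 = 13, N2 = 1·10 = 10 (N1 ≤ 40, N2 ≤ 30, N2 ≠ N1 ✓), N3 = 13 + 2·10 = 33
check: (N1+N3)/N1 with N1 = 13, N3 = 33 gives 46/13; |achieved − target| = 0 ≤ 23/650 ✓

N1=13 N2=10 achieved=46/13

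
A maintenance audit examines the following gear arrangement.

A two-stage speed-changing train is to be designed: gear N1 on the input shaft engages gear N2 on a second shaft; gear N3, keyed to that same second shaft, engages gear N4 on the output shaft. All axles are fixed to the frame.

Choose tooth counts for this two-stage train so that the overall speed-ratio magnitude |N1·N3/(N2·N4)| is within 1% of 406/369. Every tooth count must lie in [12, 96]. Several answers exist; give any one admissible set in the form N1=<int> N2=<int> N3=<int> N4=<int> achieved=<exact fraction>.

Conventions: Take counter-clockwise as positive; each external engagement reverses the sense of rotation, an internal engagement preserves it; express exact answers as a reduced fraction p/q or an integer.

2-stage fixed-axis compound train for ratio 406/369
target = 406/369 in lowest terms: an exact hit needs N1·N3 = k·406 and N2·N4 = k·369 for one integer k, every count in [12, 96]; additionally prefer no 1:1 stage (N1 ≠ N2, N3 ≠ N4)
k = 1: no 1:1-free in-range split of k·406 and k·369 into factor pairs; take k = 2
k = 2: N1·N3 = 812 = 14·58, N2·N4 = 738 = 18·41
achieved = 14·58/(18·41) = 406/369; |achieved − target| = 0 ≤ 203/18450 ✓

N1=14 N2=18 N3=58 N4=41 achieved=406/369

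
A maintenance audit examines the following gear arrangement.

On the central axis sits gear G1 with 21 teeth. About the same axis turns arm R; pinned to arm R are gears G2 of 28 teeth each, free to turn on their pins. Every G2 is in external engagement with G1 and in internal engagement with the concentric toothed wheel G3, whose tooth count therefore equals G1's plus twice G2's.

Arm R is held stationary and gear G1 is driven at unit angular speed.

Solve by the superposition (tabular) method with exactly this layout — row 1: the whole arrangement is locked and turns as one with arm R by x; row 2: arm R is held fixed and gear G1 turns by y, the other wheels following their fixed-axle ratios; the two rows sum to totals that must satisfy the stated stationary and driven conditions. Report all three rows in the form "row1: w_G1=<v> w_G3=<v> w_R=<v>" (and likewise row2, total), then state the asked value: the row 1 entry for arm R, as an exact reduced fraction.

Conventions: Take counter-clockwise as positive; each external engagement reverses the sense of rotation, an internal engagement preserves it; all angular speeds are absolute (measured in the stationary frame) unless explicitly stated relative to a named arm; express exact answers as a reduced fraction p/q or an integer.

planetary set (21T centre, 28T on arm, 77T internal) — Willis relation
row 1: whole set turns with the arm by x
row 2 (arm held, sun turns y): ω_ring = −(21/77)·y, ω_arm = 0
boundary: total ω_arm = x = 0 and total ω_sun = x + y = 1  ⇒  y = 1, x = 0
row 2 ring = −(21/77)·1 = -3/11
totals (row 1 + row 2): sun 0 + 1 = 1, ring 0 + (-3/11) = -3/11, arm 0 + 0 = 0
asked cell (row1, arm) = 0

row1: w_G1=0 w_G3=0 w_R=0
row2: w_G1=1 w_G3=-3/11 w_R=0
total: w_G1=1 w_G3=-3/11 w_R=0
asked value: 0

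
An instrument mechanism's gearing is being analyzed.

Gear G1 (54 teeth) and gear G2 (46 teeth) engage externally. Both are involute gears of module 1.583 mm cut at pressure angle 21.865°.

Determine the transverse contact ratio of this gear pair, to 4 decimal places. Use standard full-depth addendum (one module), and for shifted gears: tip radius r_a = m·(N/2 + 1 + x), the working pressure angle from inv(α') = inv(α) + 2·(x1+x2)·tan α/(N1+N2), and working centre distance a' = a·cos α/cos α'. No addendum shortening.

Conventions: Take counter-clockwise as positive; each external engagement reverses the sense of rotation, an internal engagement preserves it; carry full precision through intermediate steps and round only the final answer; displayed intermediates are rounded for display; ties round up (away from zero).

1.6617

recognized (one external pair, fixed centres): single-mesh tooth geometry, m = 1.583, N1 = 54, N2 = 46
base radii: r_b1 = 39.666380, r_b2 = 33.789879
tip radii: r_a1 = 44.324000, r_a2 = 37.992000
no profile shift: α' = α, a' = a
action lengths: √(r_a1²−r_b1²) = 19.778656, √(r_a2²−r_b2²) = 17.367674
base pitch p_b = π·m·cos α = 4.615393
CR = (19.778656 + 17.367674 − 79.150000·sin 21.86500°)/4.615393 = 1.661660
contact ratio ≈ 1.6617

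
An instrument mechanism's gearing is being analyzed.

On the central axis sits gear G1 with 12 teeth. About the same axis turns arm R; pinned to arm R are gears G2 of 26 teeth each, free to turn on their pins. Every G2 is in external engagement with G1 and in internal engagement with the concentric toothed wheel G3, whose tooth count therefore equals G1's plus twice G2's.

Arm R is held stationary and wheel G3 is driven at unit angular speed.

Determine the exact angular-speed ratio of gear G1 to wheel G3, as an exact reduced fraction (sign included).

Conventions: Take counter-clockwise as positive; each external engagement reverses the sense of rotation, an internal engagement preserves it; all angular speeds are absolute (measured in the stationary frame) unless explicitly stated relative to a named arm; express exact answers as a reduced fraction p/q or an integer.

-16/3

planetary set (12T centre, 26T on arm, 64T internal) — Willis relation
ring teeth: 12 + 2·26 = 64
12(ω_sun−ω_arm) = −64(ω_ring−ω_arm),  ω_arm = 0, ω_ring = 1
ω_sun = 0 − (64/12)(1−0) = -16/3
ω_out/ω_in = -16/3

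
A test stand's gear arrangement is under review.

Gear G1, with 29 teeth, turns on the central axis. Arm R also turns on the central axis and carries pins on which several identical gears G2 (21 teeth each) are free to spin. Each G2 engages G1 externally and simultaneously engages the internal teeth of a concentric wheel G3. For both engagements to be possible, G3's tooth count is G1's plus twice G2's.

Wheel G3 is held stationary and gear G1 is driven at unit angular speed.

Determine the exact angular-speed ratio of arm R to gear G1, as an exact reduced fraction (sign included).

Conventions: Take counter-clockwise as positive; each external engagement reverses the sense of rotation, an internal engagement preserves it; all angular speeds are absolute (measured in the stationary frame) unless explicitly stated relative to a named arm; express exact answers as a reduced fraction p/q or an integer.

29/100

class = planetary set [G3 = 29+2·21 = 71; Willis about the carrier]
ring teeth: 29 + 2·21 = 71
29(ω_sun−ω_arm) = −71(ω_ring−ω_arm),  ω_ring = 0, ω_sun = 1
29(1−ω_arm) = −71(0−ω_arm)  ⇒  100·ω_arm = 29  ⇒  ω_arm = 29/100
ω_out/ω_in = 29/100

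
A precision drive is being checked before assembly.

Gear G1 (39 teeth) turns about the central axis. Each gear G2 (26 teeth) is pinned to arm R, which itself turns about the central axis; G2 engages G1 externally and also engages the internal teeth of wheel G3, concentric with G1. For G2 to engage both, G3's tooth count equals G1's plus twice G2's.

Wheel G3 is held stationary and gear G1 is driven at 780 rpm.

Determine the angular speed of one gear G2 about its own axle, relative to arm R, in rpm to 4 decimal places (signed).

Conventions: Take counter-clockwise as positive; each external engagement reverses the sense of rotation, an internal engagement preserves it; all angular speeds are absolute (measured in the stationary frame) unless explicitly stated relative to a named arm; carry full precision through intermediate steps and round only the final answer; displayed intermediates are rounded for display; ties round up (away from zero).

recognized (axles ride arm R): planetary set, 39/26/91 teeth
normalise by the input: solve with ω_sun = 1, then scale by 780 rpm
ring teeth: 39 + 2·26 = 91
39(ω_sun−ω_arm) = −91(ω_ring−ω_arm),  ω_ring = 0, ω_sun = 1
39(1−ω_arm) = −91(0−ω_arm)  ⇒  130·ω_arm = 39  ⇒  ω_arm = 3/10
sun–planet mesh: 39·(1−3/10) = −26·(ω_p−ω_arm)  ⇒  ω_p−ω_arm = -21/20
scale: ω_p−ω_arm = -21/20 × 780 rpm = -819.0000 rpm

-819.0000 rpm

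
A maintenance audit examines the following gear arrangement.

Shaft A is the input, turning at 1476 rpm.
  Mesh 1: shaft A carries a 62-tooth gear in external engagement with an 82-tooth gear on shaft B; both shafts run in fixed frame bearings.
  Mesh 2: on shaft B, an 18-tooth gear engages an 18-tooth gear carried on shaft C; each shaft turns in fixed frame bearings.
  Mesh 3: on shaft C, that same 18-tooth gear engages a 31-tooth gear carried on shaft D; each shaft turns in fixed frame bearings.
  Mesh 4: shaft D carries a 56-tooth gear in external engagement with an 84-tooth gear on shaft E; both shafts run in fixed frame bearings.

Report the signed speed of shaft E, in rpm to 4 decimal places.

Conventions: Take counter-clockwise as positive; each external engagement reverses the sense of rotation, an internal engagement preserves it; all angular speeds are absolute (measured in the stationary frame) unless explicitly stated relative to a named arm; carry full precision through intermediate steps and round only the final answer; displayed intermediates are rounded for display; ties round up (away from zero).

+432.0000 rpm

topology: fixed-axis compound train — 4 meshes, A→E
mesh 1 [62T→82T]: ω = 1476.0000×62/82 = 1116.0000 rpm, sense flips to −
mesh 2 [18T→18T]: ω = 1116.0000×18/18 = 1116.0000 rpm, sense flips to +
mesh 3 [18T→31T]: ω = 1116.0000×18/31 = 648.0000 rpm, sense flips to −
mesh 4 [56T→84T]: ω = 648.0000×56/84 = 432.0000 rpm, sense flips to +
signed output speed = +432.0000 rpm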